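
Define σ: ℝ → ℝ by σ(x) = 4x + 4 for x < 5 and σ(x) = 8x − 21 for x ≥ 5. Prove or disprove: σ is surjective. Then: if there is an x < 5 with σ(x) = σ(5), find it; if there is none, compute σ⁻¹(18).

15/4

Both pieces are strictly increasing (slopes 4 and 8), so each is injective on its own interval.
The left piece maps (−∞, 5) onto (−∞, 24); the right piece maps [5, ∞) onto [19, ∞).
The union (−∞, 24) ∪ [19, ∞) covers ℝ, so σ is surjective.
For the follow-up: the images overlap, so an x < 5 with σ(x) = σ(5) exists. σ(5) = 19; solving 4x + 4 = 19 for x < 5 gives x = (19 − 4)/4 = 15/4.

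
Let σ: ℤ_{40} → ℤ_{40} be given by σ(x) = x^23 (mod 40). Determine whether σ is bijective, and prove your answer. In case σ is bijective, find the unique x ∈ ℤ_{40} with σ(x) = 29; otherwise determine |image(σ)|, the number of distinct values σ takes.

25

σ(0) = 0^23 = 0.
σ(10): Repeated squaring mod 40: 10^1 ≡ 10, 10^2 ≡ 10² = 100 ≡ 20, 10^4 ≡ 20² = 400 ≡ 0, 10^8 ≡ 0² = 0, 10^16 ≡ 0² = 0. Since 23 = 16 + 4 + 2 + 1, 10^23 ≡ 0·0·20·10: 0·0 = 0, then 0·20 = 0, then 0·10 = 0. So 10^23 ≡ 0 (mod 40).
So σ(0) = σ(10) = 0 while 0 ≠ 10, therefore σ is not injective, hence not bijective.
Since σ is not bijective, we determine |image(σ)|. Computing x^23 mod 40 for each x (by repeated squaring, reducing mod 40 at every step), the values σ(0), σ(1), …, σ(39) are: 0, 1, 8, 27, 24, 5, 16, 23, 32, 9, 0, 11, 8, 37, 24, 15, 16, 33, 32, 19, 0, 21, 8, 7, 24, 25, 16, 3, 32, 29, 0, 31, 8, 17, 24, 35, 16, 13, 32, 39.
The distinct values are {0, 1, 3, 5, 7, 8, 9, 11, 13, 15, 16, 17, 19, 21, 23, 24, 25, 27, 29, 31, 32, 33, 35, 37, 39}; there are 25 of them.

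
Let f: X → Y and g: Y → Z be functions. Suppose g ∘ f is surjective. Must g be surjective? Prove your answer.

Let c ∈ Z. Since g ∘ f is surjective, some a ∈ X has g(f(a)) = c. Then b = f(a) ∈ Y satisfies g(b) = c. So g is surjective.

surjective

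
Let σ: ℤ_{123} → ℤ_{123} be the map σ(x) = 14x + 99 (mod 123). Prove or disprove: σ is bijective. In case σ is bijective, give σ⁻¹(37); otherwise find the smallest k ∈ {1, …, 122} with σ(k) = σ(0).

Suppose σ(s) = σ(t) in ℤ_{123}. Then 14s + 99 ≡ 14t + 99 (mod 123), therefore 14(s − t) ≡ 0 (mod 123).
Since gcd(14, 123) = 1, 14 is invertible modulo 123, hence s − t ≡ 0 (mod 123), i.e. s = t.
We now compute 14⁻¹ mod 123 explicitly. Euclid's algorithm: 123 = 8·14 + 11, 14 = 1·11 + 3, 11 = 3·3 + 2, 3 = 1·2 + 1; back-substituting gives 1 = 44·14 − 5·123, so 14⁻¹ ≡ 44 (mod 123).
Then y ↦ 44(y − 99) is a two-sided inverse to σ, so every y ∈ ℤ_{123} has a preimage.
Hence σ is bijective.
Since σ is bijective, we find σ⁻¹(37): we need 14x ≡ 37 − 99 ≡ 61 (mod 123). Using 14⁻¹ = 44: x ≡ 44·61 = 2684 = 21·123 + 101, so x = 101.
Check: σ(101) = 14·101 + 99 = 1513 = 12·123 + 37 ≡ 37 (mod 123).

101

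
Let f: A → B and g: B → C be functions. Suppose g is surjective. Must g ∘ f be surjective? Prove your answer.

No. Take A = {1}, B = C = {1, 2, 3}, f(1) = 1, and g = identity (surjective).
Then (g ∘ f)(1) = 1, and 3 ∈ C has no preimage under g ∘ f, so g ∘ f is not surjective.

not surjective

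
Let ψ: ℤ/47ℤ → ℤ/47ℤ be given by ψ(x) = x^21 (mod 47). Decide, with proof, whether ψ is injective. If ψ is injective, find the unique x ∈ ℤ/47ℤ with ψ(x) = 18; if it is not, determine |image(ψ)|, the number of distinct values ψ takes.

9

Since 47 is prime, the nonzero elements of ℤ/47ℤ form a cyclic group of order 46.
As gcd(21, 46) = 1, raising to the 21st power is a bijection on this group: if x_1^21 ≡ x_2^21 then (x_1x_2^{−1})^21 = 1, and the only element of order dividing gcd(21, 46) = 1 is 1, so x_1 = x_2.
With ψ(0) = 0 this makes ψ injective on all of ℤ/47ℤ, hence bijective (finite equal-size domain and codomain). In particular ψ is injective.
Since ψ is injective, we find the preimage of 18. The inverse of x ↦ x^21 on (ℤ/47ℤ)^× is x ↦ x^11, because 21·11 = 231 = 5·46 + 1 ≡ 1 (mod 46) and x^{46} = 1 for x ≠ 0 (Fermat). So ψ⁻¹(18) = 18^11 mod 47.
Repeated squaring mod 47: 18^1 ≡ 18, 18^2 ≡ 18² = 324 ≡ 42, 18^4 ≡ 42² = 1764 ≡ 25, 18^8 ≡ 25² = 625 ≡ 14. Since 11 = 8 + 2 + 1, 18^11 ≡ 14·42·18: 14·42 = 588 ≡ 24, then 24·18 = 432 ≡ 9. So 18^11 ≡ 9 (mod 47).
Hence ψ⁻¹(18) = 9.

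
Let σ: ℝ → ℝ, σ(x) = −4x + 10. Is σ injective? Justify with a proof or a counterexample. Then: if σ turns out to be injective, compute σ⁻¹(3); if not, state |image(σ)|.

7/4

By definition, injectivity means: for all x_1, x_2 in the domain, σ(x_1) = σ(x_2) implies x_1 = x_2.
Suppose σ(x_1) = σ(x_2). Then −4x_1 + 10 = −4x_2 + 10, thus −4x_1 = −4x_2, thus x_1 = x_2.
Hence σ is injective.
Since σ is injective, we compute σ⁻¹(3) = (3 − 10)/(−4) = 7/4.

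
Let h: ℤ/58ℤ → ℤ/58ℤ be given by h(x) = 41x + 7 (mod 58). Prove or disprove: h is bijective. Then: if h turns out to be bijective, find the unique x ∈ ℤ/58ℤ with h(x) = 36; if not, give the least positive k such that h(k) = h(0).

29

Recall that h is injective when h(s) = h(t) forces s = t.
If h(s) = h(t), then 41s ≡ 41t (mod 58). Because gcd(41, 58) = 1, we may cancel 41 to get s ≡ t (mod 58).
We now compute 41⁻¹ mod 58 explicitly. Euclid's algorithm: 58 = 1·41 + 17, 41 = 2·17 + 7, 17 = 2·7 + 3, 7 = 2·3 + 1; back-substituting gives 1 = 17·41 − 12·58, so 41⁻¹ ≡ 17 (mod 58).
For any y ∈ ℤ/58ℤ, x = 17(y − 7) mod 58 satisfies h(x) = 41·17(y − 7) + 7 ≡ y (since 41·17 ≡ 1 mod 58). So every y has a preimage.
Thus h is bijective.
Since h is bijective, we find h⁻¹(36): we need 41x ≡ 36 − 7 ≡ 29 (mod 58). Using 41⁻¹ = 17: x ≡ 17·29 = 493 = 8·58 + 29, so x = 29.
Check: h(29) = 41·29 + 7 = 1196 = 20·58 + 36 ≡ 36 (mod 58).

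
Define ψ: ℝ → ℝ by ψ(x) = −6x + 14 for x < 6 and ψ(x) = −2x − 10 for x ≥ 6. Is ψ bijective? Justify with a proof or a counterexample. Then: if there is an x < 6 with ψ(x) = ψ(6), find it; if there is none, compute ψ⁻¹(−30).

Both pieces are strictly decreasing (slopes −6 and −2), so each is injective on its own interval.
The left piece maps (−∞, 6) onto (−22, ∞); the right piece maps [6, ∞) onto (−∞, −22].
Since −22 = −22, the images partition ℝ: ψ is injective and surjective, hence bijective.
Because the two images are disjoint, no x < 6 has ψ(x) = ψ(6), so we compute ψ⁻¹(−30): −30 lies in (−∞, −22], so solve −2x − 10 = −30: x = (−30 + 10)/(−2) = 10.

10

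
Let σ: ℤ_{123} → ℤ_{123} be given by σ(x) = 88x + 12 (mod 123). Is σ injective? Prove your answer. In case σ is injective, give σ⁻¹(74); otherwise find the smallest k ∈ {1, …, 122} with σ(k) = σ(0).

If σ(u) = σ(v), then 88u ≡ 88v (mod 123). Because gcd(88, 123) = 1, we may cancel 88 to get u ≡ v (mod 123).
Therefore σ is injective.
We now compute 88⁻¹ mod 123 explicitly. Euclid's algorithm: 123 = 1·88 + 35, 88 = 2·35 + 18, 35 = 1·18 + 17, 18 = 1·17 + 1; back-substituting gives 1 = 7·88 − 5·123, so 88⁻¹ ≡ 7 (mod 123).
Since σ is injective, we find σ⁻¹(74): we need 88x ≡ 74 − 12 ≡ 62 (mod 123). Using 88⁻¹ = 7: x ≡ 7·62 = 434 = 3·123 + 65, so x = 65.
Check: σ(65) = 88·65 + 12 = 5732 = 46·123 + 74 ≡ 74 (mod 123).

65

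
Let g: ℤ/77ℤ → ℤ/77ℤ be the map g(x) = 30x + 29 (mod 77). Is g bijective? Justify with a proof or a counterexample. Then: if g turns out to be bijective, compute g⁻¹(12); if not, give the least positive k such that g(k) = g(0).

If g(x_1) = g(x_2), then 30x_1 ≡ 30x_2 (mod 77). Because gcd(30, 77) = 1, we may cancel 30 to get x_1 ≡ x_2 (mod 77).
We now compute 30⁻¹ mod 77 explicitly. Euclid's algorithm: 77 = 2·30 + 17, 30 = 1·17 + 13, 17 = 1·13 + 4, 13 = 3·4 + 1; back-substituting gives 1 = 18·30 − 7·77, so 30⁻¹ ≡ 18 (mod 77).
Then y ↦ 18(y − 29) is a two-sided inverse to g, so every y ∈ ℤ/77ℤ has a preimage.
Hence g is bijective.
Since g is bijective, we find g⁻¹(12): we need 30x ≡ 12 − 29 ≡ 60 (mod 77). Using 30⁻¹ = 18: x ≡ 18·60 = 1080 = 14·77 + 2, so x = 2.
Check: g(2) = 30·2 + 29 = 89 = 1·77 + 12 ≡ 12 (mod 77).

2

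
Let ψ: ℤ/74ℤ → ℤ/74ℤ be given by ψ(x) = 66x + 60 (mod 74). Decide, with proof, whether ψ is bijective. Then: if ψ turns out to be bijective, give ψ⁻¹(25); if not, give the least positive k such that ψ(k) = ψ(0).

Recall that injectivity means: for all s, t in the domain, ψ(s) = ψ(t) implies s = t.
We have gcd(66, 74) = 2 > 1. Taking s = 0 and t = 37: ψ(0) = 60 and ψ(37) = 66·37 + 60 = 2502 ≡ 60 (mod 74).
So ψ(0) = ψ(37) while 0 ≠ 37, hence ψ is not injective, hence not bijective.
Since ψ is not bijective, we find the least positive k with ψ(k) = ψ(0): this means 66k ≡ 0 (mod 74), i.e. 74 ∣ 66k. Since gcd(66, 74) = 2, dividing through by 2 this holds exactly when 37 ∣ 33k, and as gcd(33, 37) = 1, exactly when 37 ∣ k.
The smallest positive such k is 37.

37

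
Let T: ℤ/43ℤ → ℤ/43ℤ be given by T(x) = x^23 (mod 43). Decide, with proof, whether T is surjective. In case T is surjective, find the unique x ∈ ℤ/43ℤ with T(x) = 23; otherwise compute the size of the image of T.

Since 43 is prime, the nonzero elements of ℤ/43ℤ form a cyclic group of order 42.
As gcd(23, 42) = 1, raising to the 23rd power is a bijection on this group: if a^23 ≡ b^23 then (ab^{−1})^23 = 1, and the only element of order dividing gcd(23, 42) = 1 is 1, so a = b.
With T(0) = 0 this makes T injective on all of ℤ/43ℤ, hence bijective (finite equal-size domain and codomain). In particular T is surjective.
Since T is surjective, we find the preimage of 23. The inverse of x ↦ x^23 on (ℤ/43ℤ)^× is x ↦ x^11, because 23·11 = 253 = 6·42 + 1 ≡ 1 (mod 42) and x^{42} = 1 for x ≠ 0 (Fermat). So T⁻¹(23) = 23^11 mod 43.
Repeated squaring mod 43: 23^1 ≡ 23, 23^2 ≡ 23² = 529 ≡ 13, 23^4 ≡ 13² = 169 ≡ 40, 23^8 ≡ 40² = 1600 ≡ 9. Since 11 = 8 + 2 + 1, 23^11 ≡ 9·13·23: 9·13 = 117 ≡ 31, then 31·23 = 713 ≡ 25. So 23^11 ≡ 25 (mod 43).
Hence T⁻¹(23) = 25.

25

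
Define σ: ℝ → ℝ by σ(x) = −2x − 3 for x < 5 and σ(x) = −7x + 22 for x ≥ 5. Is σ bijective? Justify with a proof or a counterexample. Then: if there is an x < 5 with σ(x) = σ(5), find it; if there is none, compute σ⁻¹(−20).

6

Both pieces are strictly decreasing (slopes −2 and −7), so each is injective on its own interval.
The left piece maps (−∞, 5) onto (−13, ∞); the right piece maps [5, ∞) onto (−∞, −13].
Since −13 = −13, the images partition ℝ: σ is injective and surjective, hence bijective.
Because the two images are disjoint, no x < 5 has σ(x) = σ(5), so we compute σ⁻¹(−20): −20 lies in (−∞, −13], so solve −7x + 22 = −20: x = (−20 − 22)/(−7) = 6.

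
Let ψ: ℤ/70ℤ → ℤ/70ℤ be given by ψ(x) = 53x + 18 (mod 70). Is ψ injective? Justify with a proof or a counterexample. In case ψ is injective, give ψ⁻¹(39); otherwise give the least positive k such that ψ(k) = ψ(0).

If ψ(a) = ψ(b), then 53a ≡ 53b (mod 70). Because gcd(53, 70) = 1, we may cancel 53 to get a ≡ b (mod 70).
So ψ is injective.
We now compute 53⁻¹ mod 70 explicitly. Euclid's algorithm: 70 = 1·53 + 17, 53 = 3·17 + 2, 17 = 8·2 + 1; back-substituting gives 1 = 37·53 − 28·70, so 53⁻¹ ≡ 37 (mod 70).
Since ψ is injective, we compute ψ⁻¹(39): solve 53x + 18 ≡ 39 (mod 70), i.e. 53x ≡ 21 (mod 70).
Multiplying by 53⁻¹ = 37 gives x ≡ 37·21 = 777 = 11·70 + 7 ≡ 7 (mod 70).
Check: ψ(7) = 53·7 + 18 = 389 = 5·70 + 39 ≡ 39 (mod 70).

7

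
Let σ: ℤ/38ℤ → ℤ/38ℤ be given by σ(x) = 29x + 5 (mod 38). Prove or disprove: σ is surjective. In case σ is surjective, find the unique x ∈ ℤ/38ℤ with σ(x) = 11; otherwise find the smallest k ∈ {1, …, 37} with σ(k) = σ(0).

Since gcd(29, 38) = 1, 29 is invertible modulo 38. Euclid's algorithm: 38 = 1·29 + 9, 29 = 3·9 + 2, 9 = 4·2 + 1; back-substituting gives 1 = 21·29 − 16·38, so 29⁻¹ ≡ 21 (mod 38).
Then y ↦ 21(y − 5) is a two-sided inverse to σ, so every y ∈ ℤ/38ℤ has a preimage.
So σ is surjective.
Since σ is surjective, we compute σ⁻¹(11): solve 29x + 5 ≡ 11 (mod 38), i.e. 29x ≡ 6 (mod 38).
Multiplying by 29⁻¹ = 21 gives x ≡ 21·6 = 126 = 3·38 + 12 ≡ 12 (mod 38).
Check: σ(12) = 29·12 + 5 = 353 = 9·38 + 11 ≡ 11 (mod 38).

12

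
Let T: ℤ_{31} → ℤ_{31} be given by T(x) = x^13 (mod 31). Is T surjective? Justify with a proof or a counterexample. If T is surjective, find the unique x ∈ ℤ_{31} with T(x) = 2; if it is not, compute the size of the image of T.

Since 31 is prime, the nonzero elements of ℤ_{31} form a cyclic group of order 30.
As gcd(13, 30) = 1, raising to the 13th power is a bijection on this group: if s^13 ≡ t^13 then (st^{−1})^13 = 1, and the only element of order dividing gcd(13, 30) = 1 is 1, so s = t.
With T(0) = 0 this makes T injective on all of ℤ_{31}, hence bijective (finite equal-size domain and codomain). In particular T is surjective.
Since T is surjective, we find the preimage of 2. The inverse of x ↦ x^13 on (ℤ_{31})^× is x ↦ x^7, because 13·7 = 91 = 3·30 + 1 ≡ 1 (mod 30) and x^{30} = 1 for x ≠ 0 (Fermat). So T⁻¹(2) = 2^7 mod 31.
Repeated squaring mod 31: 2^1 ≡ 2, 2^2 ≡ 2² = 4, 2^4 ≡ 4² = 16. Since 7 = 4 + 2 + 1, 2^7 ≡ 16·4·2: 16·4 = 64 ≡ 2, then 2·2 = 4. So 2^7 ≡ 4 (mod 31).
Hence T⁻¹(2) = 4.

4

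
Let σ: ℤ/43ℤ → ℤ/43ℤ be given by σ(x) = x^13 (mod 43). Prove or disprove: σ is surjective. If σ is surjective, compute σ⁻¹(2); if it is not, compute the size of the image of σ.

Since 43 is prime, the nonzero elements of ℤ/43ℤ form a cyclic group of order 42.
As gcd(13, 42) = 1, raising to the 13th power is a bijection on this group: if a^13 ≡ b^13 then (ab^{−1})^13 = 1, and the only element of order dividing gcd(13, 42) = 1 is 1, so a = b.
With σ(0) = 0 this makes σ injective on all of ℤ/43ℤ, hence bijective (finite equal-size domain and codomain). In particular σ is surjective.
Since σ is surjective, we find the preimage of 2. The inverse of x ↦ x^13 on (ℤ/43ℤ)^× is x ↦ x^13, because 13·13 = 169 = 4·42 + 1 ≡ 1 (mod 42) and x^{42} = 1 for x ≠ 0 (Fermat). So σ⁻¹(2) = 2^13 mod 43.
Repeated squaring mod 43: 2^1 ≡ 2, 2^2 ≡ 2² = 4, 2^4 ≡ 4² = 16, 2^8 ≡ 16² = 256 ≡ 41. Since 13 = 8 + 4 + 1, 2^13 ≡ 41·16·2: 41·16 = 656 ≡ 11, then 11·2 = 22. So 2^13 ≡ 22 (mod 43).
Hence σ⁻¹(2) = 22.

22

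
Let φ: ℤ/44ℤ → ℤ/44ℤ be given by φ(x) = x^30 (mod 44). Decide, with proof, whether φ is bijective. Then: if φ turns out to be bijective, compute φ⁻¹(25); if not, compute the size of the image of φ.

φ(1) = 1^30 = 1.
φ(3): Repeated squaring mod 44: 3^1 ≡ 3, 3^2 ≡ 3² = 9, 3^4 ≡ 9² = 81 ≡ 37, 3^8 ≡ 37² = 1369 ≡ 5, 3^16 ≡ 5² = 25. Since 30 = 16 + 8 + 4 + 2, 3^30 ≡ 25·5·37·9: 25·5 = 125 ≡ 37, then 37·37 = 1369 ≡ 5, then 5·9 = 45 ≡ 1. So 3^30 ≡ 1 (mod 44).
So φ(1) = φ(3) = 1 while 1 ≠ 3, so φ is not injective, hence not bijective.
Since φ is not bijective, we determine |image(φ)|. Computing x^30 mod 44 for each x (by repeated squaring, reducing mod 44 at every step), the values φ(0), φ(1), …, φ(43) are: 0, 1, 12, 1, 12, 1, 12, 1, 12, 1, 12, 33, 12, 1, 12, 1, 12, 1, 12, 1, 12, 1, 0, 1, 12, 1, 12, 1, 12, 1, 12, 1, 12, 33, 12, 1, 12, 1, 12, 1, 12, 1, 12, 1.
The distinct values are {0, 1, 12, 33}; there are 4 of them.

4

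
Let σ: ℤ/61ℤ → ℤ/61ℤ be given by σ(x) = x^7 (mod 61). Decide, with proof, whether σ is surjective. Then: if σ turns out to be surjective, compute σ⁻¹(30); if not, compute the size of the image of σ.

Since 61 is prime, the nonzero elements of ℤ/61ℤ form a cyclic group of order 60.
As gcd(7, 60) = 1, raising to the 7th power is a bijection on this group: if a^7 ≡ b^7 then (ab^{−1})^7 = 1, and the only element of order dividing gcd(7, 60) = 1 is 1, so a = b.
With σ(0) = 0 this makes σ injective on all of ℤ/61ℤ, hence bijective (finite equal-size domain and codomain). In particular σ is surjective.
Since σ is surjective, we find the preimage of 30. The inverse of x ↦ x^7 on (ℤ/61ℤ)^× is x ↦ x^43, because 7·43 = 301 = 5·60 + 1 ≡ 1 (mod 60) and x^{60} = 1 for x ≠ 0 (Fermat). So σ⁻¹(30) = 30^43 mod 61.
Repeated squaring mod 61: 30^1 ≡ 30, 30^2 ≡ 30² = 900 ≡ 46, 30^4 ≡ 46² = 2116 ≡ 42, 30^8 ≡ 42² = 1764 ≡ 56, 30^16 ≡ 56² = 3136 ≡ 25, 30^32 ≡ 25² = 625 ≡ 15. Since 43 = 32 + 8 + 2 + 1, 30^43 ≡ 15·56·46·30: 15·56 = 840 ≡ 47, then 47·46 = 2162 ≡ 27, then 27·30 = 810 ≡ 17. So 30^43 ≡ 17 (mod 61).
Hence σ⁻¹(30) = 17.

17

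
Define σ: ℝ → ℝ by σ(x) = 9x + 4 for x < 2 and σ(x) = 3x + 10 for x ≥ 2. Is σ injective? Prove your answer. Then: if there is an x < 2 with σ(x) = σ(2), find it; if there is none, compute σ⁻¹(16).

Both pieces are strictly increasing (slopes 9 and 3), so each is injective on its own interval.
The left piece maps (−∞, 2) onto (−∞, 22); the right piece maps [2, ∞) onto [16, ∞).
These images overlap. In particular σ(2) = 16 (right piece), and solving 9x + 4 = 16 on the left piece gives x = 4/3 < 2.
So σ(4/3) = σ(2) with 4/3 ≠ 2, and σ is not injective. This x = 4/3 is the requested value below 2.

4/3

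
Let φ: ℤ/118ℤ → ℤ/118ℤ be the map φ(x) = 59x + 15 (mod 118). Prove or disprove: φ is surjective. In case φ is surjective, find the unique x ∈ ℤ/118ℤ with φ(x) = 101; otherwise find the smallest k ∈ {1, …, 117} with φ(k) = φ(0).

By definition, φ is surjective if every y in the codomain equals φ(x) for some x in the domain.
Since gcd(59, 118) = 59, we have 59x ≡ 0 (mod 59) for all x, so φ(x) ≡ 15 (mod 59).
But 0 ≢ 15 (mod 59), so 0 ∈ ℤ/118ℤ has no preimage. So φ is not surjective.
Since φ is not surjective, we find the least positive k with φ(k) = φ(0): this means 59k ≡ 0 (mod 118), i.e. 118 ∣ 59k. Since gcd(59, 118) = 59, dividing through by 59 this holds exactly when 2 ∣ k.
The smallest positive such k is 2.

2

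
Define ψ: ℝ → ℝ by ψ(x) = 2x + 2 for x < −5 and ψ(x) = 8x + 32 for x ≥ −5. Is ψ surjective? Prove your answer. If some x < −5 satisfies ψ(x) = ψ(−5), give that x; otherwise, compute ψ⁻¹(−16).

-9

Both pieces are strictly increasing (slopes 2 and 8), so each is injective on its own interval.
The left piece maps (−∞, −5) onto (−∞, −8); the right piece maps [−5, ∞) onto [−8, ∞).
These images together cover ℝ, so ψ is surjective.
Because the two images are disjoint, no x < −5 has ψ(x) = ψ(−5), so we compute ψ⁻¹(−16): −16 lies in (−∞, −8), so solve 2x + 2 = −16: x = (−16 − 2)/2 = −9.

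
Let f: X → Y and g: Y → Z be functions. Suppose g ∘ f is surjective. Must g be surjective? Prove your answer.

surjective

Let c ∈ Z. Since g ∘ f is surjective, some a ∈ X has g(f(a)) = c. Then b = f(a) ∈ Y satisfies g(b) = c. So g is surjective.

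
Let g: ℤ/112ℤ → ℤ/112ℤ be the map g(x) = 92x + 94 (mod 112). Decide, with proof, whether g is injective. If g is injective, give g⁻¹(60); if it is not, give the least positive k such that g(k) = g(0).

Recall that g is injective when g(s) = g(t) forces s = t.
We have gcd(92, 112) = 4 > 1. Taking s = 0 and t = 28: g(0) = 94 and g(28) = 92·28 + 94 = 2670 ≡ 94 (mod 112).
So g(0) = g(28) while 0 ≠ 28, hence g is not injective.
Since g is not injective, we find the least positive k with g(k) = g(0): this means 92k ≡ 0 (mod 112), i.e. 112 ∣ 92k. Since gcd(92, 112) = 4, dividing through by 4 this holds exactly when 28 ∣ 23k, and as gcd(23, 28) = 1, exactly when 28 ∣ k.
The smallest positive such k is 28.

28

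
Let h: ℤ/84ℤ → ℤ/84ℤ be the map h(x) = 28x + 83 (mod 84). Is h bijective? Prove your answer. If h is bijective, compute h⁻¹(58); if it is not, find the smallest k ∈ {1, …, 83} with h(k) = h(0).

We have gcd(28, 84) = 28 > 1. Taking x_1 = 0 and x_2 = 3: h(0) = 83 and h(3) = 28·3 + 83 = 167 ≡ 83 (mod 84).
So h(0) = h(3) while 0 ≠ 3, hence h is not injective, hence not bijective.
Since h is not bijective, we find the least positive k with h(k) = h(0): this means 28k ≡ 0 (mod 84), i.e. 84 ∣ 28k. Since gcd(28, 84) = 28, dividing through by 28 this holds exactly when 3 ∣ k.
The smallest positive such k is 3.

3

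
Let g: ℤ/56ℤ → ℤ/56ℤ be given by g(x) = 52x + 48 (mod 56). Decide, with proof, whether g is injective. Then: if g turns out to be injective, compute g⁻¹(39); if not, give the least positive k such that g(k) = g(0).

By definition, g is injective when g(x_1) = g(x_2) forces x_1 = x_2.
We have gcd(52, 56) = 4 > 1. Taking x_1 = 0 and x_2 = 14: g(0) = 48 and g(14) = 52·14 + 48 = 776 ≡ 48 (mod 56).
So g(0) = g(14) while 0 ≠ 14, therefore g is not injective.
Since g is not injective, we find the least positive k with g(k) = g(0): this means 52k ≡ 0 (mod 56), i.e. 56 ∣ 52k. Since gcd(52, 56) = 4, dividing through by 4 this holds exactly when 14 ∣ 13k, and as gcd(13, 14) = 1, exactly when 14 ∣ k.
The smallest positive such k is 14.

14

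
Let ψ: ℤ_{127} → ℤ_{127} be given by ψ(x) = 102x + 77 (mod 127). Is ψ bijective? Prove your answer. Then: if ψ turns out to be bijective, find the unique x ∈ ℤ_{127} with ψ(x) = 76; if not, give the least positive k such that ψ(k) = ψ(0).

Recall: ψ is injective if ψ(x_1) = ψ(x_2) implies x_1 = x_2.
Suppose ψ(x_1) = ψ(x_2) in ℤ_{127}. Then 102x_1 + 77 ≡ 102x_2 + 77 (mod 127), hence 102(x_1 − x_2) ≡ 0 (mod 127).
Since gcd(102, 127) = 1, 102 is invertible modulo 127, thus x_1 − x_2 ≡ 0 (mod 127), i.e. x_1 = x_2.
We now compute 102⁻¹ mod 127 explicitly. Euclid's algorithm: 127 = 1·102 + 25, 102 = 4·25 + 2, 25 = 12·2 + 1; back-substituting gives 1 = 66·102 − 53·127, so 102⁻¹ ≡ 66 (mod 127).
Then y ↦ 66(y − 77) is a two-sided inverse to ψ, so every y ∈ ℤ_{127} has a preimage.
Therefore ψ is bijective.
Since ψ is bijective, we compute ψ⁻¹(76): solve 102x + 77 ≡ 76 (mod 127), i.e. 102x ≡ 126 (mod 127).
Multiplying by 102⁻¹ = 66 gives x ≡ 66·126 = 8316 = 65·127 + 61 ≡ 61 (mod 127).
Check: ψ(61) = 102·61 + 77 = 6299 = 49·127 + 76 ≡ 76 (mod 127).

61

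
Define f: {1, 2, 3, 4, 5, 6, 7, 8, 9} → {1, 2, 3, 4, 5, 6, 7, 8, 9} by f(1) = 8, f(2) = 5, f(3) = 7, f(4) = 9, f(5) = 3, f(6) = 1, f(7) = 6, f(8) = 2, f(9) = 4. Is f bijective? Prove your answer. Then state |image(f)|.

9

The values 8, 5, 7, 9, 3, 1, 6, 2, 4 are a permutation of {1, 2, 3, 4, 5, 6, 7, 8, 9}: each element appears exactly once.
So f is injective and surjective, hence bijective.
The image of f is {1, 2, 3, 4, 5, 6, 7, 8, 9}, which has 9 elements.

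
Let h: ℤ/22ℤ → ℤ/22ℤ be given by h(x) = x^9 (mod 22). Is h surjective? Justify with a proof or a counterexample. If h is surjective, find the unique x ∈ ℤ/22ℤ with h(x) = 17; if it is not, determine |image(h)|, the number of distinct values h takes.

Computing x^9 mod 22 for each x (by repeated squaring, reducing mod 22 at every step), the values h(0), h(1), …, h(21) are: 0, 1, 6, 15, 14, 9, 2, 19, 18, 5, 10, 11, 12, 17, 4, 3, 20, 13, 8, 7, 16, 21.
Every element of ℤ/22ℤ appears exactly once in this list, so h is a bijection, and in particular surjective.
Since h is surjective, we read off the preimage of 17 from the same table: h(13) = 17, so h⁻¹(17) = 13.

13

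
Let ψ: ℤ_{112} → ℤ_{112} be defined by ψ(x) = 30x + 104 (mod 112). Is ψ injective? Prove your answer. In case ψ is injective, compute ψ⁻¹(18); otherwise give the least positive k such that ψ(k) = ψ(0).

By definition, ψ is injective when ψ(x_1) = ψ(x_2) forces x_1 = x_2.
We have gcd(30, 112) = 2 > 1. Taking x_1 = 0 and x_2 = 56: ψ(0) = 104 and ψ(56) = 30·56 + 104 = 1784 ≡ 104 (mod 112).
So ψ(0) = ψ(56) while 0 ≠ 56, hence ψ is not injective.
Since ψ is not injective, we find the least positive k with ψ(k) = ψ(0): this means 30k ≡ 0 (mod 112), i.e. 112 ∣ 30k. Since gcd(30, 112) = 2, dividing through by 2 this holds exactly when 56 ∣ 15k, and as gcd(15, 56) = 1, exactly when 56 ∣ k.
The smallest positive such k is 56.

56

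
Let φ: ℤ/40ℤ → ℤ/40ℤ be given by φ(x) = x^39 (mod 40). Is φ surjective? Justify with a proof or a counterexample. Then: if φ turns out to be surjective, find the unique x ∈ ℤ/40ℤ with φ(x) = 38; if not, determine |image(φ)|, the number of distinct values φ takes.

φ(0) = 0^39 = 0.
φ(10): Repeated squaring mod 40: 10^1 ≡ 10, 10^2 ≡ 10² = 100 ≡ 20, 10^4 ≡ 20² = 400 ≡ 0, 10^8 ≡ 0² = 0, 10^16 ≡ 0² = 0, 10^32 ≡ 0² = 0. Since 39 = 32 + 4 + 2 + 1, 10^39 ≡ 0·0·20·10: 0·0 = 0, then 0·20 = 0, then 0·10 = 0. So 10^39 ≡ 0 (mod 40).
So φ(0) = φ(10) = 0 while 0 ≠ 10, thus φ is not injective.
A non-injective map from the 40-element set ℤ/40ℤ to itself takes at most 39 distinct values, so it cannot be surjective. Hence φ is not surjective.
Since φ is not surjective, we determine |image(φ)|. Computing x^39 mod 40 for each x (by repeated squaring, reducing mod 40 at every step), the values φ(0), φ(1), …, φ(39) are: 0, 1, 8, 27, 24, 5, 16, 23, 32, 9, 0, 11, 8, 37, 24, 15, 16, 33, 32, 19, 0, 21, 8, 7, 24, 25, 16, 3, 32, 29, 0, 31, 8, 17, 24, 35, 16, 13, 32, 39.
The distinct values are {0, 1, 3, 5, 7, 8, 9, 11, 13, 15, 16, 17, 19, 21, 23, 24, 25, 27, 29, 31, 32, 33, 35, 37, 39}; there are 25 of them.

25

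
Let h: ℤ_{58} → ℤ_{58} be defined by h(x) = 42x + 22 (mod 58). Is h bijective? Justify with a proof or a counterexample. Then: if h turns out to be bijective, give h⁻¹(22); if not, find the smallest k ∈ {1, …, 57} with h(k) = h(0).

Recall that injectivity means: for all x_1, x_2 in the domain, h(x_1) = h(x_2) implies x_1 = x_2.
We have gcd(42, 58) = 2 > 1. Taking x_1 = 0 and x_2 = 29: h(0) = 22 and h(29) = 42·29 + 22 = 1240 ≡ 22 (mod 58).
So h(0) = h(29) while 0 ≠ 29, hence h is not injective, hence not bijective.
Since h is not bijective, we find the least positive k with h(k) = h(0): this means 42k ≡ 0 (mod 58), i.e. 58 ∣ 42k. Since gcd(42, 58) = 2, dividing through by 2 this holds exactly when 29 ∣ 21k, and as gcd(21, 29) = 1, exactly when 29 ∣ k.
The smallest positive such k is 29.

29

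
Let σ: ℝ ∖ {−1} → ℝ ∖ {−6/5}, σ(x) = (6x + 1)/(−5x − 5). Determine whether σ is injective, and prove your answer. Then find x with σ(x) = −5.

Suppose σ(a) = σ(b). Cross-multiplying: (6a + 1)(−5b − 5) = (6b + 1)(−5a − 5).
Expanding both sides and cancelling the symmetric terms leaves −25·(a − b) = 0. Since −25 ≠ 0, a = b. So σ is injective.
Solving σ(x) = −5: cross-multiplying gives 6x + 1 = −5(−5x − 5), which rearranges to −19x = 24, so x = −24/19.

-24/19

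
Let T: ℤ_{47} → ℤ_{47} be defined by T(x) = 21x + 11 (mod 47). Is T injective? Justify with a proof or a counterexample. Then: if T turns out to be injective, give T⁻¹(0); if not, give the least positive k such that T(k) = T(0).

42

If T(s) = T(t), then 21s ≡ 21t (mod 47). Because gcd(21, 47) = 1, we may cancel 21 to get s ≡ t (mod 47).
So T is injective.
We now compute 21⁻¹ mod 47 explicitly. Euclid's algorithm: 47 = 2·21 + 5, 21 = 4·5 + 1; back-substituting gives 1 = 9·21 − 4·47, so 21⁻¹ ≡ 9 (mod 47).
Since T is injective, we compute T⁻¹(0): solve 21x + 11 ≡ 0 (mod 47), i.e. 21x ≡ 36 (mod 47).
Multiplying by 21⁻¹ = 9 gives x ≡ 9·36 = 324 = 6·47 + 42 ≡ 42 (mod 47).
Check: T(42) = 21·42 + 11 = 893 = 19·47 + 0 ≡ 0 (mod 47).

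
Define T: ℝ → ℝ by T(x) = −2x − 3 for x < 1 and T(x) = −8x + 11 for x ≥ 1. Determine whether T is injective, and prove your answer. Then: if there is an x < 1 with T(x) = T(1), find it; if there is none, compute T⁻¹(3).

-3

Both pieces are strictly decreasing (slopes −2 and −8), so each is injective on its own interval.
The left piece maps (−∞, 1) onto (−5, ∞); the right piece maps [1, ∞) onto (−∞, 3].
These images overlap. In particular T(1) = 3 (right piece), and solving −2x − 3 = 3 on the left piece gives x = −3 < 1.
So T(−3) = T(1) with −3 ≠ 1, and T is not injective. This x = −3 is the requested value below 1.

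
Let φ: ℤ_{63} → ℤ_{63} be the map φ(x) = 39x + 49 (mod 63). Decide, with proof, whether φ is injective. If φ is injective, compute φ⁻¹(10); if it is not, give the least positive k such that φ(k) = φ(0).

21

We have gcd(39, 63) = 3 > 1. Taking s = 0 and t = 21: φ(0) = 49 and φ(21) = 39·21 + 49 = 868 ≡ 49 (mod 63).
So φ(0) = φ(21) while 0 ≠ 21, therefore φ is not injective.
Since φ is not injective, we find the least positive k with φ(k) = φ(0): this means 39k ≡ 0 (mod 63), i.e. 63 ∣ 39k. Since gcd(39, 63) = 3, dividing through by 3 this holds exactly when 21 ∣ 13k, and as gcd(13, 21) = 1, exactly when 21 ∣ k.
The smallest positive such k is 21.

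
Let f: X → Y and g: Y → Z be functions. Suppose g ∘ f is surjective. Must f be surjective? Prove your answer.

No. Take X = {1, 2}, Y = {1, 2, 3, 4, 5}, Z = {1}, f(a) = 1 for every a ∈ X, and g(b) = 1 for every b ∈ Y.
Then g ∘ f is surjective onto {1}, but 5 ∈ Y has no preimage under f, so f is not surjective.

not surjective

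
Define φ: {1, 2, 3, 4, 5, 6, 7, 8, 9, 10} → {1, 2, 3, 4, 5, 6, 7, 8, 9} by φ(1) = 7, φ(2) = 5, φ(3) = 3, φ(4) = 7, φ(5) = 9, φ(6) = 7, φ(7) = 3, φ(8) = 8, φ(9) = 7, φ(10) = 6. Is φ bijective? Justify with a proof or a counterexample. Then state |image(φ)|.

6

φ(1) = 7 = φ(4) with 1 ≠ 4, so φ is not injective, hence not bijective.
The image of φ is {3, 5, 6, 7, 8, 9}, which has 6 elements.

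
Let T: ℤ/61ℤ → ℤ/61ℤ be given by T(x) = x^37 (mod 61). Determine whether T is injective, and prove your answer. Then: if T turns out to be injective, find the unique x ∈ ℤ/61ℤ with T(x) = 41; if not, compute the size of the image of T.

Since 61 is prime, the nonzero elements of ℤ/61ℤ form a cyclic group of order 60.
As gcd(37, 60) = 1, raising to the 37th power is a bijection on this group: if a^37 ≡ b^37 then (ab^{−1})^37 = 1, and the only element of order dividing gcd(37, 60) = 1 is 1, so a = b.
With T(0) = 0 this makes T injective on all of ℤ/61ℤ, hence bijective (finite equal-size domain and codomain). In particular T is injective.
Since T is injective, we find the preimage of 41. The inverse of x ↦ x^37 on (ℤ/61ℤ)^× is x ↦ x^13, because 37·13 = 481 = 8·60 + 1 ≡ 1 (mod 60) and x^{60} = 1 for x ≠ 0 (Fermat). So T⁻¹(41) = 41^13 mod 61.
Repeated squaring mod 61: 41^1 ≡ 41, 41^2 ≡ 41² = 1681 ≡ 34, 41^4 ≡ 34² = 1156 ≡ 58, 41^8 ≡ 58² = 3364 ≡ 9. Since 13 = 8 + 4 + 1, 41^13 ≡ 9·58·41: 9·58 = 522 ≡ 34, then 34·41 = 1394 ≡ 52. So 41^13 ≡ 52 (mod 61).
Hence T⁻¹(41) = 52.

52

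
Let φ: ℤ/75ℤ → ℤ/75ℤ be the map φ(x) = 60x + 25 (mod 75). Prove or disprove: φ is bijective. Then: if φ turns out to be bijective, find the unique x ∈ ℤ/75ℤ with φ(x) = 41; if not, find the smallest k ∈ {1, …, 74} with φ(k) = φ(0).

5

Recall: φ is injective when φ(x_1) = φ(x_2) forces x_1 = x_2.
We have gcd(60, 75) = 15 > 1. Taking x_1 = 0 and x_2 = 5: φ(0) = 25 and φ(5) = 60·5 + 25 = 325 ≡ 25 (mod 75).
So φ(0) = φ(5) while 0 ≠ 5, therefore φ is not injective, hence not bijective.
Since φ is not bijective, we find the least positive k with φ(k) = φ(0): this means 60k ≡ 0 (mod 75), i.e. 75 ∣ 60k. Since gcd(60, 75) = 15, dividing through by 15 this holds exactly when 5 ∣ 4k, and as gcd(4, 5) = 1, exactly when 5 ∣ k.
The smallest positive such k is 5.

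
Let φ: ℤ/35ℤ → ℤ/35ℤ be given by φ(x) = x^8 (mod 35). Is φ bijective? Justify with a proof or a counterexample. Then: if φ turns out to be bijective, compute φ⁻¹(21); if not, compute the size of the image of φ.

8

φ(3): Repeated squaring mod 35: 3^1 ≡ 3, 3^2 ≡ 3² = 9, 3^4 ≡ 9² = 81 ≡ 11, 3^8 ≡ 11² = 121 ≡ 16. So 3^8 ≡ 16 (mod 35).
φ(4): Repeated squaring mod 35: 4^1 ≡ 4, 4^2 ≡ 4² = 16, 4^4 ≡ 16² = 256 ≡ 11, 4^8 ≡ 11² = 121 ≡ 16. So 4^8 ≡ 16 (mod 35).
So φ(3) = φ(4) = 16 while 3 ≠ 4, so φ is not injective, hence not bijective.
Since φ is not bijective, we determine |image(φ)|. Computing x^8 mod 35 for each x (by repeated squaring, reducing mod 35 at every step), the values φ(0), φ(1), …, φ(34) are: 0, 1, 11, 16, 16, 25, 1, 21, 1, 11, 30, 16, 11, 1, 21, 15, 11, 16, 16, 11, 15, 21, 1, 11, 16, 30, 11, 1, 21, 1, 25, 16, 16, 11, 1.
The distinct values are {0, 1, 11, 15, 16, 21, 25, 30}; there are 8 of them.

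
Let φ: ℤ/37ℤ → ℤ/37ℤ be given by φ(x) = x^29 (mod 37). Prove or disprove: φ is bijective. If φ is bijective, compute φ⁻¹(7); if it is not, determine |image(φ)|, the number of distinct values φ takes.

Since 37 is prime, the nonzero elements of ℤ/37ℤ form a cyclic group of order 36.
As gcd(29, 36) = 1, raising to the 29th power is a bijection on this group: if s^29 ≡ t^29 then (st^{−1})^29 = 1, and the only element of order dividing gcd(29, 36) = 1 is 1, so s = t.
With φ(0) = 0 this makes φ injective on all of ℤ/37ℤ, hence bijective (finite equal-size domain and codomain). In particular φ is bijective.
Since φ is bijective, we find the preimage of 7. The inverse of x ↦ x^29 on (ℤ/37ℤ)^× is x ↦ x^5, because 29·5 = 145 = 4·36 + 1 ≡ 1 (mod 36) and x^{36} = 1 for x ≠ 0 (Fermat). So φ⁻¹(7) = 7^5 mod 37.
Repeated squaring mod 37: 7^1 ≡ 7, 7^2 ≡ 7² = 49 ≡ 12, 7^4 ≡ 12² = 144 ≡ 33. Since 5 = 4 + 1, 7^5 ≡ 33·7: 33·7 = 231 ≡ 9. So 7^5 ≡ 9 (mod 37).
Hence φ⁻¹(7) = 9.

9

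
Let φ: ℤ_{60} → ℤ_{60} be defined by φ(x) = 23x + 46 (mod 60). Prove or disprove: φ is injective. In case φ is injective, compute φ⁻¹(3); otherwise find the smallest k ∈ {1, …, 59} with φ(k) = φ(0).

Suppose φ(u) = φ(v) in ℤ_{60}. Then 23u + 46 ≡ 23v + 46 (mod 60), therefore 23(u − v) ≡ 0 (mod 60).
Since gcd(23, 60) = 1, 23 is invertible modulo 60, hence u − v ≡ 0 (mod 60), i.e. u = v.
Thus φ is injective.
We now compute 23⁻¹ mod 60 explicitly. Euclid's algorithm: 60 = 2·23 + 14, 23 = 1·14 + 9, 14 = 1·9 + 5, 9 = 1·5 + 4, 5 = 1·4 + 1; back-substituting gives 1 = 47·23 − 18·60, so 23⁻¹ ≡ 47 (mod 60).
Since φ is injective, we compute φ⁻¹(3): solve 23x + 46 ≡ 3 (mod 60), i.e. 23x ≡ 17 (mod 60).
Multiplying by 23⁻¹ = 47 gives x ≡ 47·17 = 799 = 13·60 + 19 ≡ 19 (mod 60).
Check: φ(19) = 23·19 + 46 = 483 = 8·60 + 3 ≡ 3 (mod 60).

19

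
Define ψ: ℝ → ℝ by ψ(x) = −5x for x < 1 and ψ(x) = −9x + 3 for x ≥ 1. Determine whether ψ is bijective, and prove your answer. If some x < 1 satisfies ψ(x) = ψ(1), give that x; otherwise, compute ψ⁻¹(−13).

16/9

Both pieces are strictly decreasing (slopes −5 and −9), so each is injective on its own interval.
The left piece maps (−∞, 1) onto (−5, ∞); the right piece maps [1, ∞) onto (−∞, −6].
The images leave a gap (−5 has no preimage), so ψ is not surjective, hence not bijective.
Because the two images are disjoint, no x < 1 has ψ(x) = ψ(1), so we compute ψ⁻¹(−13): −13 lies in (−∞, −6], so solve −9x + 3 = −13: x = (−13 − 3)/(−9) = 16/9.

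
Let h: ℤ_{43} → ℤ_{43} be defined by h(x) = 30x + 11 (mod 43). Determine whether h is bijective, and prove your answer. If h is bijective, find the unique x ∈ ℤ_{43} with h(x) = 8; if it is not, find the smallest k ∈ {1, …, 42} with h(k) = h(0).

Recall that h is injective when h(x_1) = h(x_2) forces x_1 = x_2.
If h(x_1) = h(x_2), then 30x_1 ≡ 30x_2 (mod 43). Because gcd(30, 43) = 1, we may cancel 30 to get x_1 ≡ x_2 (mod 43).
We now compute 30⁻¹ mod 43 explicitly. Euclid's algorithm: 43 = 1·30 + 13, 30 = 2·13 + 4, 13 = 3·4 + 1; back-substituting gives 1 = 33·30 − 23·43, so 30⁻¹ ≡ 33 (mod 43).
For any y ∈ ℤ_{43}, x = 33(y − 11) mod 43 satisfies h(x) = 30·33(y − 11) + 11 ≡ y (since 30·33 ≡ 1 mod 43). So every y has a preimage.
So h is bijective.
Since h is bijective, we find h⁻¹(8): we need 30x ≡ 8 − 11 ≡ 40 (mod 43). Using 30⁻¹ = 33: x ≡ 33·40 = 1320 = 30·43 + 30, so x = 30.
Check: h(30) = 30·30 + 11 = 911 = 21·43 + 8 ≡ 8 (mod 43).

30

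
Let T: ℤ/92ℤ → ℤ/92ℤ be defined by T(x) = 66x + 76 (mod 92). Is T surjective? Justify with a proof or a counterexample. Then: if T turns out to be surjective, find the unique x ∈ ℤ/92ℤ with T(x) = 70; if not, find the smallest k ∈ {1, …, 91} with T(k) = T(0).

Since gcd(66, 92) = 2, we have 66x ≡ 0 (mod 2) for all x, so T(x) ≡ 0 (mod 2).
But 1 ≢ 0 (mod 2), so 1 ∈ ℤ/92ℤ has no preimage. Therefore T is not surjective.
Since T is not surjective, we find the least positive k with T(k) = T(0): this means 66k ≡ 0 (mod 92), i.e. 92 ∣ 66k. Since gcd(66, 92) = 2, dividing through by 2 this holds exactly when 46 ∣ 33k, and as gcd(33, 46) = 1, exactly when 46 ∣ k.
The smallest positive such k is 46.

46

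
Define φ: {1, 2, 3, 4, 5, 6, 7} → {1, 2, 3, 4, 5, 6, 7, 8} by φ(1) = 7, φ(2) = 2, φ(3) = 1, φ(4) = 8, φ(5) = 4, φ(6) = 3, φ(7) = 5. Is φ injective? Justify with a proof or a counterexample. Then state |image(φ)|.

The values φ(1), …, φ(7) are 7, 2, 1, 8, 4, 3, 5 — all distinct.
So φ(u) = φ(v) only when u = v, and φ is injective.
The image of φ is {1, 2, 3, 4, 5, 7, 8}, which has 7 elements.

7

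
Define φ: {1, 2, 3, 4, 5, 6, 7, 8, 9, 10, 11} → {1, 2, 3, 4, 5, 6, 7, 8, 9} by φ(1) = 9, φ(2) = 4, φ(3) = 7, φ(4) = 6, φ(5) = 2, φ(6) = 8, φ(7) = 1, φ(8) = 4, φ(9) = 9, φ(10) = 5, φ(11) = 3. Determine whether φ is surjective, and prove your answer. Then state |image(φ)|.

9

Every element of the codomain has a preimage: 1 = φ(7), 2 = φ(5), 3 = φ(11), 4 = φ(2), 5 = φ(10), 6 = φ(4), 7 = φ(3), 8 = φ(6), 9 = φ(1).
Therefore φ is surjective.
The image of φ is {1, 2, 3, 4, 5, 6, 7, 8, 9}, which has 9 elements.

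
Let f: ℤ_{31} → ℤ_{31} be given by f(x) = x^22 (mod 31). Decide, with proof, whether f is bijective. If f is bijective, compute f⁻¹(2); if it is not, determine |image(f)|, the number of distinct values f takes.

16

f(15): Repeated squaring mod 31: 15^1 ≡ 15, 15^2 ≡ 15² = 225 ≡ 8, 15^4 ≡ 8² = 64 ≡ 2, 15^8 ≡ 2² = 4, 15^16 ≡ 4² = 16. Since 22 = 16 + 4 + 2, 15^22 ≡ 16·2·8: 16·2 = 32 ≡ 1, then 1·8 = 8. So 15^22 ≡ 8 (mod 31).
f(16): Repeated squaring mod 31: 16^1 ≡ 16, 16^2 ≡ 16² = 256 ≡ 8, 16^4 ≡ 8² = 64 ≡ 2, 16^8 ≡ 2² = 4, 16^16 ≡ 4² = 16. Since 22 = 16 + 4 + 2, 16^22 ≡ 16·2·8: 16·2 = 32 ≡ 1, then 1·8 = 8. So 16^22 ≡ 8 (mod 31).
So f(15) = f(16) = 8 while 15 ≠ 16, therefore f is not injective, hence not bijective.
Since f is not bijective, we determine |image(f)|. Computing x^22 mod 31 for each x (by repeated squaring, reducing mod 31 at every step), the values f(0), f(1), …, f(30) are: 0, 1, 4, 14, 16, 5, 25, 28, 2, 10, 20, 18, 7, 9, 19, 8, 8, 19, 9, 7, 18, 20, 10, 2, 28, 25, 5, 16, 14, 4, 1.
The distinct values are {0, 1, 2, 4, 5, 7, 8, 9, 10, 14, 16, 18, 19, 20, 25, 28}; there are 16 of them.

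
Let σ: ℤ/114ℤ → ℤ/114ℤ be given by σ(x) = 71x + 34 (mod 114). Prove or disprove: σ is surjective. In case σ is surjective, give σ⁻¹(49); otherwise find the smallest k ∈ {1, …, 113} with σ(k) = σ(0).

111

Since gcd(71, 114) = 1, 71 is invertible modulo 114. Euclid's algorithm: 114 = 1·71 + 43, 71 = 1·43 + 28, 43 = 1·28 + 15, 28 = 1·15 + 13, 15 = 1·13 + 2, 13 = 6·2 + 1; back-substituting gives 1 = 53·71 − 33·114, so 71⁻¹ ≡ 53 (mod 114).
Then y ↦ 53(y − 34) is a two-sided inverse to σ, so every y ∈ ℤ/114ℤ has a preimage.
Therefore σ is surjective.
Since σ is surjective, we find σ⁻¹(49): we need 71x ≡ 49 − 34 ≡ 15 (mod 114). Using 71⁻¹ = 53: x ≡ 53·15 = 795 = 6·114 + 111, so x = 111.
Check: σ(111) = 71·111 + 34 = 7915 = 69·114 + 49 ≡ 49 (mod 114).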